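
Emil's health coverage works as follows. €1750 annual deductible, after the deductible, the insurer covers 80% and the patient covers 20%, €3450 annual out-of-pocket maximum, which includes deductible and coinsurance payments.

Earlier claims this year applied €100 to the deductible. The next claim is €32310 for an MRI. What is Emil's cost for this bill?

€3350

Remaining deductible: €1750 − €100 = €1650.
The remaining €30660 (= €32310 − €1650) moves to coinsurance.
20% of €30660 = €6132 falls to the patient.
So the patient owes €1650 + €6132 = €7782 before any cap.
That would bring total out-of-pocket to €7882, past the €3450 cap. The patient is capped at €3450 − €100 = €3350 on this claim.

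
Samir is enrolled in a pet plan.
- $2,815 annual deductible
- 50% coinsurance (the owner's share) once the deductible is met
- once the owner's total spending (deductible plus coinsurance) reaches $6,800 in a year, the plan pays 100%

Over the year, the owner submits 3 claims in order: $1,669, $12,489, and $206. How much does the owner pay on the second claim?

#1 ($1,669): fully absorbed by the deductible. Owner owes $1,669 (running OOP $1,669).
#2 ($12,489): $1,146 finishes the deductible; $11,343 goes to coinsurance; owner's 50% is $5,671.50. Together that's $1,146 + $5,671.50 = $6,817.50. Adding that to $1,669 gives $8,486.50, past the $6,800 cap; owner pays only $6,800 − $1,669 = $5,131.

$5,131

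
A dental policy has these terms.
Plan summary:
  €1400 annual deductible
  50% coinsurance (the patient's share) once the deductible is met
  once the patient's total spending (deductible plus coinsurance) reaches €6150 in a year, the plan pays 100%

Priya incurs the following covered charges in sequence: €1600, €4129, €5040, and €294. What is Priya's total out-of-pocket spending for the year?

€6150

#1 (€1600): deductible takes €1400, €200 remains; patient's 50% is €100. Patient owes €1500 (running OOP €1500).
#2 (€4129): 50% coinsurance on €4129 = €2064.50. Cost to patient: €2064.50. OOP to date €3564.50.
#3 (€5040): deductible met; 50% of €5040 = €2520. Cost to patient: €2520. OOP to date €6084.50.
#4 (€294): 50% coinsurance on €294 = €147. That would push OOP to €6231.50, over the €6150 cap, so patient pays €6150 − €6084.50 = €65.50.
Summing the patient's payments: €1500 + €2064.50 + €2520 + €65.50 = €6150.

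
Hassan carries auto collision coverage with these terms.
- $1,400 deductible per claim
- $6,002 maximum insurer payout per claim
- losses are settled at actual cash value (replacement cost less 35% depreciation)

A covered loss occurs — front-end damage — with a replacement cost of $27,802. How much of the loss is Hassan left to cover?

$21,800

Depreciate 35%: the covered value is $27,802 × 0.65 = $18,071.30.
After the deductible, $18,071.30 − $1,400 = $16,671.30 remains.
Since $16,671.30 > $6,002, the payout is capped at $6,002.
Out of pocket: $27,802 − $6,002 = $21,800.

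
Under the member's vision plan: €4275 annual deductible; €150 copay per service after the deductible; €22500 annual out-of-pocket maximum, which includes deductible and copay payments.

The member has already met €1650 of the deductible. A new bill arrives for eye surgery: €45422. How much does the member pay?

€2775

Deductible still to meet: €4275 − €1650 = €2625.
The remaining €42797 (= €45422 − €2625) moves to the copay.
Copay on this service: €150.
Member responsibility before any cap: €2625 + €150 = €2775.
Cumulative spending €1650 + €2775 = €4425 stays under the €22500 maximum.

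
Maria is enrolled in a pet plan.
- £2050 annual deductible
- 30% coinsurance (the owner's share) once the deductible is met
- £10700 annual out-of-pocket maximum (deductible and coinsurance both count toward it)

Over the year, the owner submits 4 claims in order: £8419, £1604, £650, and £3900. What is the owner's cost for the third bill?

Bill 1, £8419: £2050 finishes the deductible; £6369 goes to coinsurance; 30% of £6369 = £1910.70. Owner pays £3960.70; OOP now £3960.70.
Bill 2, £1604: deductible met; 30% of £1604 = £481.20. Owner pays £481.20; OOP now £4441.90.
Bill 3, £650: 30% coinsurance on £650 = £195. Owner pays £195; OOP now £4636.90.

£195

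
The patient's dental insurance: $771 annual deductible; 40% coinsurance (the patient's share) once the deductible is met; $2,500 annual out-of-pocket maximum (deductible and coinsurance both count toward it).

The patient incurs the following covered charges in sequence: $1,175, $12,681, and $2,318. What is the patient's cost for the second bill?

Claim 1 — $1,175: $771 to deductible, leaving $404; coinsurance $404 × 40% = $161.60. Patient pays $932.60; OOP now $932.60.
Claim 2 — $12,681: deductible met; 40% of $12,681 = $5,072.40. OOP would hit $6,005 > $2,500, so the cap limits the patient to $2,500 − $932.60 = $1,567.40.

$1,567.40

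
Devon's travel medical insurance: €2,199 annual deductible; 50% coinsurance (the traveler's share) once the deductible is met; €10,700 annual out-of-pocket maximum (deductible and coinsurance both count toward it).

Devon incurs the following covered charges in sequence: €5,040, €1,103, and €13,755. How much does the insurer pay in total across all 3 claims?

€9,198

#1 (€5,040): deductible takes €2,199, €2,841 remains; 50% of €2,841 = €1,420.50. Traveler pays €3,619.50; OOP now €3,619.50. Insurer: €5,040 − €3,619.50 = €1,420.50.
#2 (€1,103): deductible already satisfied, so traveler's share is 50% × €1,103 = €551.50. Traveler pays €551.50; OOP now €4,171. Insurer: €1,103 − €551.50 = €551.50.
#3 (€13,755): 50% coinsurance on €13,755 = €6,877.50. Adding that to €4,171 gives €11,048.50, past the €10,700 cap; traveler pays only €10,700 − €4,171 = €6,529. Plan pays €13,755 − €6,529 = €7,226.
Insurer total: €1,420.50 + €551.50 + €7,226 = €9,198.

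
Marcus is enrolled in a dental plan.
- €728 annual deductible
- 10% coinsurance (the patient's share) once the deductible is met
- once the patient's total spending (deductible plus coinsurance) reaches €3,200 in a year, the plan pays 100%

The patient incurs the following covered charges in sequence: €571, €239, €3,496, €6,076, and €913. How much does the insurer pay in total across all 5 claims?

€9,510.30

#1 (€571): fully absorbed by the deductible. Patient pays €571; OOP now €571. Plan pays €571 − €571 = €0.
#2 (€239): €157 to deductible, leaving €82; coinsurance €82 × 10% = €8.20. Patient pays €165.20; OOP now €736.20. Insurer: €239 − €165.20 = €73.80.
#3 (€3,496): 10% coinsurance on €3,496 = €349.60. Patient owes €349.60 (running OOP €1,085.80). Plan pays €3,496 − €349.60 = €3,146.40.
#4 (€6,076): deductible already satisfied, so patient's share is 10% × €6,076 = €607.60. Patient pays €607.60; OOP now €1,693.40. Plan pays €6,076 − €607.60 = €5,468.40.
#5 (€913): 10% coinsurance on €913 = €91.30. Patient pays €91.30; OOP now €1,784.70. Insurer: €913 − €91.30 = €821.70.
Insurer total = bills − patient's total = €11,295 − €1,784.70 = €9,510.30.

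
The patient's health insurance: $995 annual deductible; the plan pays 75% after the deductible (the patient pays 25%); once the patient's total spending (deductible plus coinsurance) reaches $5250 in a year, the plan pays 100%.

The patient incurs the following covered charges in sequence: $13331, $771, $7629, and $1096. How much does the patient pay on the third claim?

$978.25

Claim 1 — $13331: deductible takes $995, $12336 remains; 25% of $12336 = $3084. Patient owes $4079 (running OOP $4079).
Claim 2 — $771: deductible met; 25% of $771 = $192.75. Patient pays $192.75; OOP now $4271.75.
Claim 3 — $7629: 25% coinsurance on $7629 = $1907.25. OOP would hit $6179 > $5250, so the cap limits the patient to $5250 − $4271.75 = $978.25.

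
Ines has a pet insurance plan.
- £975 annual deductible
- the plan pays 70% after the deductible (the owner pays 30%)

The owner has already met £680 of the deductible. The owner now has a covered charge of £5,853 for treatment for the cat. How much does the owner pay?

£1,962.40

Deductible still to meet: £975 − £680 = £295.
After the £295 deductible portion, £5,853 − £295 = £5,558 is subject to coinsurance.
Coinsurance: £5,558 × 30% = £1,667.40.
That puts the owner's cost at £295 + £1,667.40 = £1,962.40.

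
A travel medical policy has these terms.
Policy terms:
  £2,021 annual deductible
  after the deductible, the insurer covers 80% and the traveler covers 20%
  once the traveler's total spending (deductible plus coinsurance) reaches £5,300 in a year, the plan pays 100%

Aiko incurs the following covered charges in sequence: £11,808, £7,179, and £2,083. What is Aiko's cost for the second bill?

Claim 1 (£11,808): £2,021 finishes the deductible; £9,787 goes to coinsurance; traveler's 20% is £1,957.40. Cost to traveler: £3,978.40. OOP to date £3,978.40.
Claim 2 (£7,179): deductible met; 20% of £7,179 = £1,435.80. OOP would hit £5,414.20 > £5,300, so the cap limits the traveler to £5,300 − £3,978.40 = £1,321.60.

£1,321.60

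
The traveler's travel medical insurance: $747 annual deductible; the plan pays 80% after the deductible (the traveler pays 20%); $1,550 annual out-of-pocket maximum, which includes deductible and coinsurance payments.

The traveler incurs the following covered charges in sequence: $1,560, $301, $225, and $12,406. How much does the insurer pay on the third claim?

Claim 1 — $1,560: deductible takes $747, $813 remains; coinsurance $813 × 20% = $162.60. Traveler pays $909.60; OOP now $909.60. Insurer: $1,560 − $909.60 = $650.40.
Claim 2 — $301: 20% coinsurance on $301 = $60.20. Cost to traveler: $60.20. OOP to date $969.80. Insurer: $301 − $60.20 = $240.80.
Claim 3 — $225: deductible already satisfied, so traveler's share is 20% × $225 = $45. Cost to traveler: $45. OOP to date $1,014.80. Insurer: $225 − $45 = $180.

$180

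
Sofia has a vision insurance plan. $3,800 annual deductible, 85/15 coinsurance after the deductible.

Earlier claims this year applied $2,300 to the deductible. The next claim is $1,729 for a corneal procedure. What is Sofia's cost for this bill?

$1,534.35

$2,300 of the $3,800 deductible is already met, leaving $1,500.
After the $1,500 deductible portion, $1,729 − $1,500 = $229 is subject to coinsurance.
Coinsurance: $229 × 15% = $34.35.
That puts the member's cost at $1,500 + $34.35 = $1,534.35.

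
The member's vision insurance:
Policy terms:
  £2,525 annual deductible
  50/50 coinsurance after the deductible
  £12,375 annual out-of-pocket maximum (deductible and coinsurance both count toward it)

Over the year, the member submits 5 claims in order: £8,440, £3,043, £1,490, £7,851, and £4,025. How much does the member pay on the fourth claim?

£3,925.50

Bill 1, £8,440: £2,525 to deductible, leaving £5,915; coinsurance £5,915 × 50% = £2,957.50. Member owes £5,482.50 (running OOP £5,482.50).
Bill 2, £3,043: 50% coinsurance on £3,043 = £1,521.50. Cost to member: £1,521.50. OOP to date £7,004.
Bill 3, £1,490: 50% coinsurance on £1,490 = £745. Member owes £745 (running OOP £7,749).
Bill 4, £7,851: 50% coinsurance on £7,851 = £3,925.50. Cost to member: £3,925.50. OOP to date £11,674.50.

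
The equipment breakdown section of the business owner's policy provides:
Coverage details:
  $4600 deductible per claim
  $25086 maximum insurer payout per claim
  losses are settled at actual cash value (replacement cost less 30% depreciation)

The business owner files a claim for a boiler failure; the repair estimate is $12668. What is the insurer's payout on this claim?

Actual cash value after 30% depreciation: $12668 × 70% = $8867.60.
After the deductible, $8867.60 − $4600 = $4267.60 remains.
$4267.60 is within the $25086 limit, so the insurer pays $4267.60.

$4267.60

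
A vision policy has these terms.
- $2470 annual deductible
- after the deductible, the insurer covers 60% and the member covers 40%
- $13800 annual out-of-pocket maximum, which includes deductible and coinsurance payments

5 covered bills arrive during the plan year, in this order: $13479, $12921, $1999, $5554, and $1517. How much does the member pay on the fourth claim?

$958.40

Claim 1 ($13479): $2470 finishes the deductible; $11009 goes to coinsurance; member's 40% is $4403.60. Cost to member: $6873.60. OOP to date $6873.60.
Claim 2 ($12921): deductible met; 40% of $12921 = $5168.40. Cost to member: $5168.40. OOP to date $12042.
Claim 3 ($1999): deductible met; 40% of $1999 = $799.60. Member pays $799.60; OOP now $12841.60.
Claim 4 ($5554): 40% coinsurance on $5554 = $2221.60. That would push OOP to $15063.20, over the $13800 cap, so member pays $13800 − $12841.60 = $958.40.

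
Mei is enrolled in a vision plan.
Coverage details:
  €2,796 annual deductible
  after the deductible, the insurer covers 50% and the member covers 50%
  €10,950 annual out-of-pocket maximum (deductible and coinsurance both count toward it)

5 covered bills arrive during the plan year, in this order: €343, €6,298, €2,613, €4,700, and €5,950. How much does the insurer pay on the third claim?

Claim 1 (€343): all of it applies to the deductible. Member pays €343; OOP now €343. Insurer: €343 − €343 = €0.
Claim 2 (€6,298): €2,453 finishes the deductible; €3,845 goes to coinsurance; 50% of €3,845 = €1,922.50. Member owes €4,375.50 (running OOP €4,718.50). Plan pays €6,298 − €4,375.50 = €1,922.50.
Claim 3 (€2,613): deductible met; 50% of €2,613 = €1,306.50. Member owes €1,306.50 (running OOP €6,025). Insurer: €2,613 − €1,306.50 = €1,306.50.

€1,306.50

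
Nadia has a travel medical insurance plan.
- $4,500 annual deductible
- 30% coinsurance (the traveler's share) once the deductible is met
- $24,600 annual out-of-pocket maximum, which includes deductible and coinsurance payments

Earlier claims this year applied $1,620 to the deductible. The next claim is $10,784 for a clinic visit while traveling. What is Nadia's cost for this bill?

$5,251.20

Deductible still to meet: $4,500 − $1,620 = $2,880.
The remaining $7,904 (= $10,784 − $2,880) moves to coinsurance.
Traveler's 30% share of $7,904 is $2,371.20.
Traveler responsibility before any cap: $2,880 + $2,371.20 = $5,251.20.
Cumulative spending $1,620 + $5,251.20 = $6,871.20 stays under the $24,600 maximum.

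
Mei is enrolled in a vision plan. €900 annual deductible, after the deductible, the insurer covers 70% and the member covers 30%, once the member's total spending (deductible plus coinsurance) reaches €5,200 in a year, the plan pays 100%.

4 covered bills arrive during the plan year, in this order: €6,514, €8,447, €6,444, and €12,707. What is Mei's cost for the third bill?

#1 (€6,514): €900 finishes the deductible; €5,614 goes to coinsurance; 30% of €5,614 = €1,684.20. Member pays €2,584.20; OOP now €2,584.20.
#2 (€8,447): deductible met; 30% of €8,447 = €2,534.10. Member pays €2,534.10; OOP now €5,118.30.
#3 (€6,444): 30% coinsurance on €6,444 = €1,933.20. That would push OOP to €7,051.50, over the €5,200 cap, so member pays €5,200 − €5,118.30 = €81.70.

€81.70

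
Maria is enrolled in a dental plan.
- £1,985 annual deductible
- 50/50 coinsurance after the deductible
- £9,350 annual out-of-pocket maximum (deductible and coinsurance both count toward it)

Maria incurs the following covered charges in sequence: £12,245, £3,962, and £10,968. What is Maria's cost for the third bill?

#1 (£12,245): deductible takes £1,985, £10,260 remains; 50% of £10,260 = £5,130. Patient pays £7,115; OOP now £7,115.
#2 (£3,962): 50% coinsurance on £3,962 = £1,981. Patient owes £1,981 (running OOP £9,096).
#3 (£10,968): deductible met; 50% of £10,968 = £5,484. Adding that to £9,096 gives £14,580, past the £9,350 cap; patient pays only £9,350 − £9,096 = £254.

£254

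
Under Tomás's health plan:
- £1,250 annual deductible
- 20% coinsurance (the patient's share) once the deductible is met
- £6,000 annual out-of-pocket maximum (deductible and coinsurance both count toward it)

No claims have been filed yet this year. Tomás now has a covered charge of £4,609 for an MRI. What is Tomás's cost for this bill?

The full £1,250 deductible is still open; £1,250 of this bill applies to it.
After the £1,250 deductible portion, £4,609 − £1,250 = £3,359 is subject to coinsurance.
Patient's 20% share of £3,359 is £671.80.
That puts the patient's cost at £1,250 + £671.80 = £1,921.80 before any cap.
Year-to-date out-of-pocket becomes £0 + £1,921.80 = £1,921.80, still under the £6,000 maximum, so no cap applies.

£1,921.80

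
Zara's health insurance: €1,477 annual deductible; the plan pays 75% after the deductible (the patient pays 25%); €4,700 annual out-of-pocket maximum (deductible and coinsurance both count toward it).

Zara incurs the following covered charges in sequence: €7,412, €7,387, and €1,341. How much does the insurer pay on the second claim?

Bill 1, €7,412: deductible takes €1,477, €5,935 remains; patient's 25% is €1,483.75. Cost to patient: €2,960.75. OOP to date €2,960.75. Plan pays €7,412 − €2,960.75 = €4,451.25.
Bill 2, €7,387: deductible met; 25% of €7,387 = €1,846.75. OOP would hit €4,807.50 > €4,700, so the cap limits the patient to €4,700 − €2,960.75 = €1,739.25. Plan pays €7,387 − €1,739.25 = €5,647.75.

€5,647.75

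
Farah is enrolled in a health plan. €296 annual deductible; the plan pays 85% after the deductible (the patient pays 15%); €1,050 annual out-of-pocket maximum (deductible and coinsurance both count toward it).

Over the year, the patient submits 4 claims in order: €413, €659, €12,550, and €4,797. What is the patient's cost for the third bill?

Claim 1 — €413: deductible takes €296, €117 remains; coinsurance €117 × 15% = €17.55. Patient owes €313.55 (running OOP €313.55).
Claim 2 — €659: deductible already satisfied, so patient's share is 15% × €659 = €98.85. Patient owes €98.85 (running OOP €412.40).
Claim 3 — €12,550: deductible already satisfied, so patient's share is 15% × €12,550 = €1,882.50. That would push OOP to €2,294.90, over the €1,050 cap, so patient pays €1,050 − €412.40 = €637.60.

€637.60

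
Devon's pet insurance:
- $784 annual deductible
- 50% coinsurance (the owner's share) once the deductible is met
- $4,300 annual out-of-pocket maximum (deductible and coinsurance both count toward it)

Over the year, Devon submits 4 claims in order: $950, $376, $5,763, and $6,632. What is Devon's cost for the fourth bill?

Claim 1 ($950): deductible takes $784, $166 remains; 50% of $166 = $83. Owner pays $867; OOP now $867.
Claim 2 ($376): 50% coinsurance on $376 = $188. Cost to owner: $188. OOP to date $1,055.
Claim 3 ($5,763): deductible already satisfied, so owner's share is 50% × $5,763 = $2,881.50. Owner owes $2,881.50 (running OOP $3,936.50).
Claim 4 ($6,632): deductible met; 50% of $6,632 = $3,316. That would push OOP to $7,252.50, over the $4,300 cap, so owner pays $4,300 − $3,936.50 = $363.50.

$363.50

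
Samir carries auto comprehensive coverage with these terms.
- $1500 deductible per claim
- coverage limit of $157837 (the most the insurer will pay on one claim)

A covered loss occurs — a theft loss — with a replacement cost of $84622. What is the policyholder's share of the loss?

$1500

Less the $1500 deductible: $84622 − $1500 = $83122.
That's under the $157837 cap, so the insurer reimburses the full $83122.
Out of pocket: $84622 − $83122 = $1500.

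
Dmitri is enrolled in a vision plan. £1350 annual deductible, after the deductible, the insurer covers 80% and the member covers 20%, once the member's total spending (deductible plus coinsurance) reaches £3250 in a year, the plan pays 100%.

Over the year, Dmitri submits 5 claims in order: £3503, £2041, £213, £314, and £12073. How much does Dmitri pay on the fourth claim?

#1 (£3503): £1350 to deductible, leaving £2153; 20% of £2153 = £430.60. Member pays £1780.60; OOP now £1780.60.
#2 (£2041): deductible met; 20% of £2041 = £408.20. Member pays £408.20; OOP now £2188.80.
#3 (£213): 20% coinsurance on £213 = £42.60. Cost to member: £42.60. OOP to date £2231.40.
#4 (£314): deductible already satisfied, so member's share is 20% × £314 = £62.80. Member pays £62.80; OOP now £2294.20.

£62.80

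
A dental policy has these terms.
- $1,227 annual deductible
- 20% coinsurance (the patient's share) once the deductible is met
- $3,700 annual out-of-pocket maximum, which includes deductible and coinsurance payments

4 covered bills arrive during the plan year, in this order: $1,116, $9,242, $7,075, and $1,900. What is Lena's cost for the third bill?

Claim 1 ($1,116): entire amount goes to the deductible. Patient pays $1,116; OOP now $1,116.
Claim 2 ($9,242): deductible takes $111, $9,131 remains; coinsurance $9,131 × 20% = $1,826.20. Patient pays $1,937.20; OOP now $3,053.20.
Claim 3 ($7,075): deductible already satisfied, so patient's share is 20% × $7,075 = $1,415. OOP would hit $4,468.20 > $3,700, so the cap limits the patient to $3,700 − $3,053.20 = $646.80.

$646.80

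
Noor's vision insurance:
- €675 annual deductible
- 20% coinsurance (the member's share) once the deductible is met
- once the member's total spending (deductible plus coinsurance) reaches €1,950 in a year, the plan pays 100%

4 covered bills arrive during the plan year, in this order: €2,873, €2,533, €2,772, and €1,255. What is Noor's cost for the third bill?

€328.80

#1 (€2,873): €675 to deductible, leaving €2,198; 20% of €2,198 = €439.60. Member pays €1,114.60; OOP now €1,114.60.
#2 (€2,533): deductible met; 20% of €2,533 = €506.60. Cost to member: €506.60. OOP to date €1,621.20.
#3 (€2,772): 20% coinsurance on €2,772 = €554.40. Adding that to €1,621.20 gives €2,175.60, past the €1,950 cap; member pays only €1,950 − €1,621.20 = €328.80.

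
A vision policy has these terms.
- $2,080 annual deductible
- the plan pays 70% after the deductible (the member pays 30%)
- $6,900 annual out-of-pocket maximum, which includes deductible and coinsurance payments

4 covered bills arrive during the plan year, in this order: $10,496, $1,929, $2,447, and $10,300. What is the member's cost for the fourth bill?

#1 ($10,496): $2,080 to deductible, leaving $8,416; member's 30% is $2,524.80. Member pays $4,604.80; OOP now $4,604.80.
#2 ($1,929): deductible already satisfied, so member's share is 30% × $1,929 = $578.70. Member owes $578.70 (running OOP $5,183.50).
#3 ($2,447): deductible met; 30% of $2,447 = $734.10. Member pays $734.10; OOP now $5,917.60.
#4 ($10,300): deductible already satisfied, so member's share is 30% × $10,300 = $3,090. OOP would hit $9,007.60 > $6,900, so the cap limits the member to $6,900 − $5,917.60 = $982.40.

$982.40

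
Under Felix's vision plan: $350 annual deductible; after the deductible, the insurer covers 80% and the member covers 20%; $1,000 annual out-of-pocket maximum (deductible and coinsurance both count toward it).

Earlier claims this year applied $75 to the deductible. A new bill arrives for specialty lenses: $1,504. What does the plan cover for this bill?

$983.20

Remaining deductible: $350 − $75 = $275.
That leaves $1,504 − $275 = $1,229 for coinsurance.
Member's 20% share of $1,229 is $245.80.
So the member owes $275 + $245.80 = $520.80 before any cap.
Cumulative spending $75 + $520.80 = $595.80 stays under the $1,000 maximum.
The plan picks up $1,504 − $520.80 = $983.20.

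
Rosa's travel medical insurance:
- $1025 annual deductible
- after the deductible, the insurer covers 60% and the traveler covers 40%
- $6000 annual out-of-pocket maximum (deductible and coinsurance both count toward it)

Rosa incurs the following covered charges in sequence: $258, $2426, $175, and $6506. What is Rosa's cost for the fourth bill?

Claim 1 — $258: fully absorbed by the deductible. Traveler pays $258; OOP now $258.
Claim 2 — $2426: $767 to deductible, leaving $1659; coinsurance $1659 × 40% = $663.60. Cost to traveler: $1430.60. OOP to date $1688.60.
Claim 3 — $175: deductible already satisfied, so traveler's share is 40% × $175 = $70. Traveler pays $70; OOP now $1758.60.
Claim 4 — $6506: 40% coinsurance on $6506 = $2602.40. Traveler pays $2602.40; OOP now $4361.

$2602.40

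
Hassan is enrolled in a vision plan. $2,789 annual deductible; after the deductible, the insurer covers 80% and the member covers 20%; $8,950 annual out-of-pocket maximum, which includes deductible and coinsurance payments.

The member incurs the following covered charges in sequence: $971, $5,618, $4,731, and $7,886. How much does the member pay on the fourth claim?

#1 ($971): all of it applies to the deductible. Member owes $971 (running OOP $971).
#2 ($5,618): $1,818 to deductible, leaving $3,800; 20% of $3,800 = $760. Member owes $2,578 (running OOP $3,549).
#3 ($4,731): 20% coinsurance on $4,731 = $946.20. Cost to member: $946.20. OOP to date $4,495.20.
#4 ($7,886): deductible met; 20% of $7,886 = $1,577.20. Member pays $1,577.20; OOP now $6,072.40.

$1,577.20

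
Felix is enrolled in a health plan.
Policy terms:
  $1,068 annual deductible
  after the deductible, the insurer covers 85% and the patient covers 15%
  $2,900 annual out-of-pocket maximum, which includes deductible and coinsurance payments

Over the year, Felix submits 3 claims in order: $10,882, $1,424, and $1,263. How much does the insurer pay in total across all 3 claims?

$10,669

Bill 1, $10,882: $1,068 finishes the deductible; $9,814 goes to coinsurance; 15% of $9,814 = $1,472.10. Patient owes $2,540.10 (running OOP $2,540.10). Insurer: $10,882 − $2,540.10 = $8,341.90.
Bill 2, $1,424: 15% coinsurance on $1,424 = $213.60. Patient pays $213.60; OOP now $2,753.70. Insurer: $1,424 − $213.60 = $1,210.40.
Bill 3, $1,263: deductible already satisfied, so patient's share is 15% × $1,263 = $189.45. OOP would hit $2,943.15 > $2,900, so the cap limits the patient to $2,900 − $2,753.70 = $146.30. Insurer: $1,263 − $146.30 = $1,116.70.
Insurer total: $8,341.90 + $1,210.40 + $1,116.70 = $10,669.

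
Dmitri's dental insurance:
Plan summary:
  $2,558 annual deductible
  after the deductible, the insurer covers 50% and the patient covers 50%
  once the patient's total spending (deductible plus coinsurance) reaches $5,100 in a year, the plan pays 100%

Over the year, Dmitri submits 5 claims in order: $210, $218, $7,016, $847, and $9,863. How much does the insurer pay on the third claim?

#1 ($210): all of it applies to the deductible. Patient owes $210 (running OOP $210). Insurer: $210 − $210 = $0.
#2 ($218): all of it applies to the deductible. Cost to patient: $218. OOP to date $428. Plan pays $218 − $218 = $0.
#3 ($7,016): $2,130 finishes the deductible; $4,886 goes to coinsurance; coinsurance $4,886 × 50% = $2,443. Patient pays $4,573; OOP now $5,001. Insurer: $7,016 − $4,573 = $2,443.

$2,443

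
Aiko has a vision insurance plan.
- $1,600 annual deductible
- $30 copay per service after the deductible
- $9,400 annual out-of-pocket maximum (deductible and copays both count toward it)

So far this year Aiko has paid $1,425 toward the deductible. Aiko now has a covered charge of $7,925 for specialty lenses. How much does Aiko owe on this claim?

$1,425 of the $1,600 deductible is already met, leaving $175.
That leaves $7,925 − $175 = $7,750 for the copay.
Copay on this service: $30.
Member responsibility before any cap: $175 + $30 = $205.
Cumulative spending $1,425 + $205 = $1,630 stays under the $9,400 maximum.

$205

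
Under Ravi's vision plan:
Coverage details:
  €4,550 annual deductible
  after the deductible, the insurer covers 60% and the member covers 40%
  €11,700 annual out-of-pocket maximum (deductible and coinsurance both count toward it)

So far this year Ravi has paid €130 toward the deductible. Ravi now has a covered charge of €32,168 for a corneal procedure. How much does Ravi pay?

Deductible still to meet: €4,550 − €130 = €4,420.
After the €4,420 deductible portion, €32,168 − €4,420 = €27,748 is subject to coinsurance.
Coinsurance: €27,748 × 40% = €11,099.20.
Member responsibility before any cap: €4,420 + €11,099.20 = €15,519.20.
Adding €15,519.20 to the €130 already spent would give €15,649.20, which exceeds the €11,700 cap; the member pays just €11,700 − €130 = €11,570.

€11,570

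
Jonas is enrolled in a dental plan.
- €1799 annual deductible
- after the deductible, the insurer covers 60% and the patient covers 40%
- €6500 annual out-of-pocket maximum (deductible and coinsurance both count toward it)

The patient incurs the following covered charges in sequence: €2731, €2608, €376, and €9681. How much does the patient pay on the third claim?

€150.40

Claim 1 — €2731: deductible takes €1799, €932 remains; 40% of €932 = €372.80. Patient owes €2171.80 (running OOP €2171.80).
Claim 2 — €2608: deductible already satisfied, so patient's share is 40% × €2608 = €1043.20. Cost to patient: €1043.20. OOP to date €3215.
Claim 3 — €376: deductible met; 40% of €376 = €150.40. Cost to patient: €150.40. OOP to date €3365.40.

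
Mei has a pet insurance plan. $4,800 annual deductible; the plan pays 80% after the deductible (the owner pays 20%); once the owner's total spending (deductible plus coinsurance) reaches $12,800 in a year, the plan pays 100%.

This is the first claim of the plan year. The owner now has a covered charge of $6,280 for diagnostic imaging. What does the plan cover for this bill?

The full $4,800 deductible is still open; $4,800 of this bill applies to it.
The remaining $1,480 (= $6,280 − $4,800) moves to coinsurance.
Coinsurance: $1,480 × 20% = $296.
Owner responsibility before any cap: $4,800 + $296 = $5,096.
Total out-of-pocket so far would be $0 + $5,096 = $5,096, below the $12,800 cap — no reduction.
The plan picks up $6,280 − $5,096 = $1,184.

$1,184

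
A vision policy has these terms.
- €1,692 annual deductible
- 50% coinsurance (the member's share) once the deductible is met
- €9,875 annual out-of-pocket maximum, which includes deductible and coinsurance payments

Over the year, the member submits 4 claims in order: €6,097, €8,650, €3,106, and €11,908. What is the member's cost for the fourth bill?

Claim 1 (€6,097): €1,692 to deductible, leaving €4,405; coinsurance €4,405 × 50% = €2,202.50. Member owes €3,894.50 (running OOP €3,894.50).
Claim 2 (€8,650): deductible already satisfied, so member's share is 50% × €8,650 = €4,325. Member pays €4,325; OOP now €8,219.50.
Claim 3 (€3,106): deductible met; 50% of €3,106 = €1,553. Member pays €1,553; OOP now €9,772.50.
Claim 4 (€11,908): 50% coinsurance on €11,908 = €5,954. OOP would hit €15,726.50 > €9,875, so the cap limits the member to €9,875 − €9,772.50 = €102.50.

€102.50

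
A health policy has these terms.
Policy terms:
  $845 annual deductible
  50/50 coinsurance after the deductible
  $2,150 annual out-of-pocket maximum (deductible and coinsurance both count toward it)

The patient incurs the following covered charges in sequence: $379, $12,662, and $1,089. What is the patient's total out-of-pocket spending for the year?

Bill 1, $379: entire amount goes to the deductible. Cost to patient: $379. OOP to date $379.
Bill 2, $12,662: $466 finishes the deductible; $12,196 goes to coinsurance; 50% of $12,196 = $6,098. Claim cost before the cap: $466 + $6,098 = $6,564. That would push OOP to $6,943, over the $2,150 cap, so patient pays $2,150 − $379 = $1,771.
Bill 3, $1,089: deductible already satisfied, so patient's share is 50% × $1,089 = $544.50. OOP would hit $2,694.50 > $2,150, so the cap limits the patient to $2,150 − $2,150 = $0.
Summing the patient's payments: $379 + $1,771 + $0 = $2,150.

$2,150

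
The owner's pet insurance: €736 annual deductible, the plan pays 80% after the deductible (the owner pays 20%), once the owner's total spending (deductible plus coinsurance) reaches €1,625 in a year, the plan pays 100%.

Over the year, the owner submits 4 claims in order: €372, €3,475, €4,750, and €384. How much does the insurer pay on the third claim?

Bill 1, €372: entire amount goes to the deductible. Cost to owner: €372. OOP to date €372. Insurer: €372 − €372 = €0.
Bill 2, €3,475: deductible takes €364, €3,111 remains; owner's 20% is €622.20. Cost to owner: €986.20. OOP to date €1,358.20. Plan pays €3,475 − €986.20 = €2,488.80.
Bill 3, €4,750: deductible met; 20% of €4,750 = €950. That would push OOP to €2,308.20, over the €1,625 cap, so owner pays €1,625 − €1,358.20 = €266.80. Plan pays €4,750 − €266.80 = €4,483.20.

€4,483.20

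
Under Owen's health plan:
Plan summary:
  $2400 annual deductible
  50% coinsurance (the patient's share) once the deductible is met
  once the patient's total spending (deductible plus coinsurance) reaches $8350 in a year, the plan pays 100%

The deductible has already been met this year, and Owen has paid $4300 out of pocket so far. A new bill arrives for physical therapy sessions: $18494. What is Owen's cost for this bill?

The deductible is already satisfied, so the full bill goes to coinsurance.
Coinsurance: $18494 × 50% = $9247.
Year-to-date out-of-pocket would reach $4300 + $9247 = $13547, above the $8350 maximum, so the patient pays only $8350 − $4300 = $4050.

$4050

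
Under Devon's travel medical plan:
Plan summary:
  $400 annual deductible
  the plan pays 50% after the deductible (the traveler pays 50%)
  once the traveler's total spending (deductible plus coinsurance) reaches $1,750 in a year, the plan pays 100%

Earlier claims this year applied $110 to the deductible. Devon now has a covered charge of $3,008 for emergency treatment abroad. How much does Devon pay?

$1,640

Remaining deductible: $400 − $110 = $290.
After the $290 deductible portion, $3,008 − $290 = $2,718 is subject to coinsurance.
Coinsurance: $2,718 × 50% = $1,359.
So the traveler owes $290 + $1,359 = $1,649 before any cap.
Adding $1,649 to the $110 already spent would give $1,759, which exceeds the $1,750 cap; the traveler pays just $1,750 − $110 = $1,640.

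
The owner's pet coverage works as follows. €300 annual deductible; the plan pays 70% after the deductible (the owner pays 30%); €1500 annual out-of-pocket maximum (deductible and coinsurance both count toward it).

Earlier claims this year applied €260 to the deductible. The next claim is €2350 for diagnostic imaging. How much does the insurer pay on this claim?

€1617

Remaining deductible: €300 − €260 = €40.
After the €40 deductible portion, €2350 − €40 = €2310 is subject to coinsurance.
Coinsurance: €2310 × 30% = €693.
So the owner owes €40 + €693 = €733 before any cap.
Year-to-date out-of-pocket becomes €260 + €733 = €993, still under the €1500 maximum, so no cap applies.
The plan picks up €2350 − €733 = €1617.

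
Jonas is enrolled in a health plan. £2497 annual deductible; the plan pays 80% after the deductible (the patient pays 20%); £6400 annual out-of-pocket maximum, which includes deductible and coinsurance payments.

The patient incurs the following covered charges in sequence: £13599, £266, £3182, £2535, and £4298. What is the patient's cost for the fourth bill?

£507

Claim 1 (£13599): £2497 finishes the deductible; £11102 goes to coinsurance; 20% of £11102 = £2220.40. Patient pays £4717.40; OOP now £4717.40.
Claim 2 (£266): deductible already satisfied, so patient's share is 20% × £266 = £53.20. Cost to patient: £53.20. OOP to date £4770.60.
Claim 3 (£3182): deductible met; 20% of £3182 = £636.40. Patient owes £636.40 (running OOP £5407).
Claim 4 (£2535): 20% coinsurance on £2535 = £507. Patient pays £507; OOP now £5914.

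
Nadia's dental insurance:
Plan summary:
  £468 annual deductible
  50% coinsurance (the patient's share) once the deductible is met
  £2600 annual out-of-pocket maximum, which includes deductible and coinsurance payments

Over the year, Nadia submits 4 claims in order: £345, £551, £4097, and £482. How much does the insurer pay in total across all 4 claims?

Claim 1 — £345: entire amount goes to the deductible. Patient owes £345 (running OOP £345). Plan pays £345 − £345 = £0.
Claim 2 — £551: deductible takes £123, £428 remains; coinsurance £428 × 50% = £214. Cost to patient: £337. OOP to date £682. Plan pays £551 − £337 = £214.
Claim 3 — £4097: deductible met; 50% of £4097 = £2048.50. Adding that to £682 gives £2730.50, past the £2600 cap; patient pays only £2600 − £682 = £1918. Plan pays £4097 − £1918 = £2179.
Claim 4 — £482: deductible met; 50% of £482 = £241. OOP would hit £2841 > £2600, so the cap limits the patient to £2600 − £2600 = £0. Insurer: £482 − £0 = £482.
Insurer total = bills − patient's total = £5475 − £2600 = £2875.

£2875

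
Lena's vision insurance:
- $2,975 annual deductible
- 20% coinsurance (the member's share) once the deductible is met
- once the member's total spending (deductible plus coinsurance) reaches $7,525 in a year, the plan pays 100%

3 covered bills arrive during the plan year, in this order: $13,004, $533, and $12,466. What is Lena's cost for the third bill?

Claim 1 — $13,004: $2,975 to deductible, leaving $10,029; member's 20% is $2,005.80. Member pays $4,980.80; OOP now $4,980.80.
Claim 2 — $533: deductible met; 20% of $533 = $106.60. Member owes $106.60 (running OOP $5,087.40).
Claim 3 — $12,466: deductible already satisfied, so member's share is 20% × $12,466 = $2,493.20. OOP would hit $7,580.60 > $7,525, so the cap limits the member to $7,525 − $5,087.40 = $2,437.60.

$2,437.60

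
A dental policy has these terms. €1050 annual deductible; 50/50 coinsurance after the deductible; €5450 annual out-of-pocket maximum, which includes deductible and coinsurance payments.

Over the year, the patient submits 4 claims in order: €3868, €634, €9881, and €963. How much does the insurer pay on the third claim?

€7207

Claim 1 — €3868: €1050 finishes the deductible; €2818 goes to coinsurance; coinsurance €2818 × 50% = €1409. Patient owes €2459 (running OOP €2459). Plan pays €3868 − €2459 = €1409.
Claim 2 — €634: deductible met; 50% of €634 = €317. Patient pays €317; OOP now €2776. Insurer: €634 − €317 = €317.
Claim 3 — €9881: 50% coinsurance on €9881 = €4940.50. That would push OOP to €7716.50, over the €5450 cap, so patient pays €5450 − €2776 = €2674. Plan pays €9881 − €2674 = €7207.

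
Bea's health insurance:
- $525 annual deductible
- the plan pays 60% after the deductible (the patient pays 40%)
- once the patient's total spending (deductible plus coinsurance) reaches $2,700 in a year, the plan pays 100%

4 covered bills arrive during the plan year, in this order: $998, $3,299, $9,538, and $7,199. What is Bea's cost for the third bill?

Claim 1 — $998: deductible takes $525, $473 remains; patient's 40% is $189.20. Patient pays $714.20; OOP now $714.20.
Claim 2 — $3,299: deductible met; 40% of $3,299 = $1,319.60. Patient owes $1,319.60 (running OOP $2,033.80).
Claim 3 — $9,538: 40% coinsurance on $9,538 = $3,815.20. OOP would hit $5,849 > $2,700, so the cap limits the patient to $2,700 − $2,033.80 = $666.20.

$666.20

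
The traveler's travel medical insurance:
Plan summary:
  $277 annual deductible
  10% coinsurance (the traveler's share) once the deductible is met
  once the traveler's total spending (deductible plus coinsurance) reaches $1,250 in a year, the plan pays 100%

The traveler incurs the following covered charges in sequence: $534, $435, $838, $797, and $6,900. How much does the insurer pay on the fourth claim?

$717.30

Bill 1, $534: deductible takes $277, $257 remains; coinsurance $257 × 10% = $25.70. Traveler pays $302.70; OOP now $302.70. Insurer: $534 − $302.70 = $231.30.
Bill 2, $435: deductible met; 10% of $435 = $43.50. Traveler pays $43.50; OOP now $346.20. Plan pays $435 − $43.50 = $391.50.
Bill 3, $838: deductible already satisfied, so traveler's share is 10% × $838 = $83.80. Traveler pays $83.80; OOP now $430. Insurer: $838 − $83.80 = $754.20.
Bill 4, $797: deductible already satisfied, so traveler's share is 10% × $797 = $79.70. Traveler owes $79.70 (running OOP $509.70). Insurer: $797 − $79.70 = $717.30.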